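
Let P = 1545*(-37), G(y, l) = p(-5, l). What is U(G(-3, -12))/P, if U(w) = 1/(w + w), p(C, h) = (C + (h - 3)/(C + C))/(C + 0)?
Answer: -1/80031 ≈ -1.2495e-5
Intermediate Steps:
p(C, h) = (C + (-3 + h)/(2*C))/C (p(C, h) = (C + (-3 + h)/((2*C)))/C = (C + (-3 + h)*(1/(2*C)))/C = (C + (-3 + h)/(2*C))/C)
G(y, l) = 47/50 + l/50 (G(y, l) = (½)*(-3 + l + 2*(-5)²)/(-5)² = (½)*(1/25)*(-3 + l + 2*25) = (½)*(1/25)*(-3 + l + 50) = (½)*(1/25)*(47 + l) = 47/50 + l/50)
U(w) = 1/(2*w)
P = -57165
U(G(-3, -12))/P = (1/(2*(47/50 + (1/50)*(-12))))/(-57165) = (1/(2*(47/50 - 6/25)))*(-1/57165) = (1/(2*(7/10)))*(-1/57165) = ((½)*(10/7))*(-1/57165) = (5/7)*(-1/57165) = -1/80031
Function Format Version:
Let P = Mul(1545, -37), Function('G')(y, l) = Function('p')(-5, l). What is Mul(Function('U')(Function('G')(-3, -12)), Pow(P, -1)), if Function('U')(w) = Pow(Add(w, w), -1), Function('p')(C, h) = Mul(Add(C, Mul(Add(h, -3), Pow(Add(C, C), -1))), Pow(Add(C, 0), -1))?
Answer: Rational(-1, 80031) ≈ -1.2495e-5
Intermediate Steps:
Function('p')(C, h) = Mul(Pow(C, -1), Add(C, Mul(Rational(1, 2), Pow(C, -1), Add(-3, h)))) (Function('p')(C, h) = Mul(Add(C, Mul(Add(-3, h), Pow(Mul(2, C), -1))), Pow(C, -1)) = Mul(Add(C, Mul(Add(-3, h), Mul(Rational(1, 2), Pow(C, -1)))), Pow(C, -1)) = Mul(Add(C, Mul(Rational(1, 2), Pow(C, -1), Add(-3, h))), Pow(C, -1)) = Mul(Pow(C, -1), Add(C, Mul(Rational(1, 2), Pow(C, -1), Add(-3, h)))))
Function('G')(y, l) = Add(Rational(47, 50), Mul(Rational(1, 50), l)) (Function('G')(y, l) = Mul(Rational(1, 2), Pow(-5, -2), Add(-3, l, Mul(2, Pow(-5, 2)))) = Mul(Rational(1, 2), Rational(1, 25), Add(-3, l, Mul(2, 25))) = Mul(Rational(1, 2), Rational(1, 25), Add(-3, l, 50)) = Mul(Rational(1, 2), Rational(1, 25), Add(47, l)) = Add(Rational(47, 50), Mul(Rational(1, 50), l)))
Function('U')(w) = Mul(Rational(1, 2), Pow(w, -1)) (Function('U')(w) = Pow(Mul(2, w), -1) = Mul(Rational(1, 2), Pow(w, -1)))
P = -57165
Mul(Function('U')(Function('G')(-3, -12)), Pow(P, -1)) = Mul(Mul(Rational(1, 2), Pow(Add(Rational(47, 50), Mul(Rational(1, 50), -12)), -1)), Pow(-57165, -1)) = Mul(Mul(Rational(1, 2), Pow(Add(Rational(47, 50), Rational(-6, 25)), -1)), Rational(-1, 57165)) = Mul(Mul(Rational(1, 2), Pow(Rational(7, 10), -1)), Rational(-1, 57165)) = Mul(Mul(Rational(1, 2), Rational(10, 7)), Rational(-1, 57165)) = Mul(Rational(5, 7), Rational(-1, 57165)) = Rational(-1, 80031)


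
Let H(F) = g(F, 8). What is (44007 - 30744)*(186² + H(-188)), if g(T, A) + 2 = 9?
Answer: 458939589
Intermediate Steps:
g(T, A) = 7 (g(T, A) = -2 + 9 = 7)
H(F) = 7
(44007 - 30744)*(186² + H(-188)) = (44007 - 30744)*(186² + 7) = 13263*(34596 + 7) = 13263*34603 = 458939589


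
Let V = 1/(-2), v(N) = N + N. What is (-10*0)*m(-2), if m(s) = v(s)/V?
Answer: 0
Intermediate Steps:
v(N) = 2*N
V = -1/2 ≈ -0.50000
m(s) = -4*s (m(s) = (2*s)/(-1/2) = (2*s)*(-2) = -4*s)
(-10*0)*m(-2) = (-10*0)*(-4*(-2)) = 0*8 = 0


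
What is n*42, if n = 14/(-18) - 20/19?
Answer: -4382/57 ≈ -76.877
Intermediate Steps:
n = -313/171 (n = 14*(-1/18) - 20*1/19 = -7/9 - 20/19 = -313/171 ≈ -1.8304)
n*42 = -313/171*42 = -4382/57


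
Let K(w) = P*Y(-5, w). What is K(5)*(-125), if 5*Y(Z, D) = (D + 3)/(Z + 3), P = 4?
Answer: 400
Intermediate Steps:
Y(Z, D) = (3 + D)/(5*(3 + Z)) (Y(Z, D) = ((D + 3)/(Z + 3))/5 = ((3 + D)/(3 + Z))/5 = (3 + D)/(5*(3 + Z)))
K(w) = -6/5 - 2*w/5 (K(w) = 4*((3 + w)/(5*(3 - 5))) = 4*((⅕)*(3 + w)/(-2)) = 4*((⅕)*(-½)*(3 + w)) = 4*(-3/10 - w/10) = -6/5 - 2*w/5)
K(5)*(-125) = (-6/5 - ⅖*5)*(-125) = (-6/5 - 2)*(-125) = -16/5*(-125) = 400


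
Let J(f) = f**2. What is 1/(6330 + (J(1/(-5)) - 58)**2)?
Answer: 625/6055851 ≈ 0.00010321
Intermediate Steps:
1/(6330 + (J(1/(-5)) - 58)**2) = 1/(6330 + ((1/(-5))**2 - 58)**2) = 1/(6330 + ((-1/5)**2 - 58)**2) = 1/(6330 + (1/25 - 58)**2) = 1/(6330 + (-1449/25)**2) = 1/(6330 + 2099601/625) = 1/(6055851/625) = 625/6055851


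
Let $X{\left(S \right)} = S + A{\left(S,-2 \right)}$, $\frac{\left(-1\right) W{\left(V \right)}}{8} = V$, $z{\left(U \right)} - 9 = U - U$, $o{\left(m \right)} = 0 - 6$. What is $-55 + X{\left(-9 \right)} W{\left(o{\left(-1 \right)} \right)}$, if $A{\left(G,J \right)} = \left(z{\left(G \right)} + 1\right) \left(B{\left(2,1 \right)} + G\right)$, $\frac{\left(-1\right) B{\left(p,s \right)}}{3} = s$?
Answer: $-6247$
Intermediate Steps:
$o{\left(m \right)} = -6$ ($o{\left(m \right)} = 0 - 6 = -6$)
$B{\left(p,s \right)} = - 3 s$
$z{\left(U \right)} = 9$ ($z{\left(U \right)} = 9 + \left(U - U\right) = 9 + 0 = 9$)
$A{\left(G,J \right)} = -30 + 10 G$ ($A{\left(G,J \right)} = \left(9 + 1\right) \left(\left(-3\right) 1 + G\right) = 10 \left(-3 + G\right) = -30 + 10 G$)
$W{\left(V \right)} = - 8 V$
$X{\left(S \right)} = -30 + 11 S$ ($X{\left(S \right)} = S + \left(-30 + 10 S\right) = -30 + 11 S$)
$-55 + X{\left(-9 \right)} W{\left(o{\left(-1 \right)} \right)} = -55 + \left(-30 + 11 \left(-9\right)\right) \left(\left(-8\right) \left(-6\right)\right) = -55 + \left(-30 - 99\right) 48 = -55 - 6192 = -6247$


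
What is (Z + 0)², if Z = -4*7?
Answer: 784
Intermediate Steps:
Z = -28
(Z + 0)² = (-28 + 0)² = (-28)² = 784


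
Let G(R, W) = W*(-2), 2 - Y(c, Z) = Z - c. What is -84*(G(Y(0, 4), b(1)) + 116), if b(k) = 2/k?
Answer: -9408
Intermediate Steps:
Y(c, Z) = 2 + c - Z (Y(c, Z) = 2 - (Z - c) = 2 + (c - Z) = 2 + c - Z)
G(R, W) = -2*W
-84*(G(Y(0, 4), b(1)) + 116) = -84*(-4/1 + 116) = -84*(-4 + 116) = -84*112 = -9408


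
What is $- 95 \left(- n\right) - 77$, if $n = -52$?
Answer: $-5017$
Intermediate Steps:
$- 95 \left(- n\right) - 77 = - 95 \left(\left(-1\right) \left(-52\right)\right) - 77 = \left(-95\right) 52 - 77 = -4940 - 77 = -5017$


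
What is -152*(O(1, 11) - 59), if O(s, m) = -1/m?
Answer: 98800/11 ≈ 8981.8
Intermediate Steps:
-152*(O(1, 11) - 59) = -152*(-1/11 - 59) = -152*(-650/11) = 98800/11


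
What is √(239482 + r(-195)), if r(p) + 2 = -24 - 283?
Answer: √239173 ≈ 489.05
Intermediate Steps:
r(p) = -309 (r(p) = -2 + (-24 - 283) = -2 - 307 = -309)
√(239482 + r(-195)) = √(239482 - 309) = √239173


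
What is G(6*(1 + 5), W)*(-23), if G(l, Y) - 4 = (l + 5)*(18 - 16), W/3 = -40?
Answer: -1978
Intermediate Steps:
W = -120 (W = 3*(-40) = -120)
G(l, Y) = 14 + 2*l (G(l, Y) = 4 + (l + 5)*(18 - 16) = 4 + (5 + l)*2 = 4 + (10 + 2*l) = 14 + 2*l)
G(6*(1 + 5), W)*(-23) = (14 + 2*(6*(1 + 5)))*(-23) = (14 + 2*(6*6))*(-23) = (14 + 2*36)*(-23) = (14 + 72)*(-23) = 86*(-23) = -1978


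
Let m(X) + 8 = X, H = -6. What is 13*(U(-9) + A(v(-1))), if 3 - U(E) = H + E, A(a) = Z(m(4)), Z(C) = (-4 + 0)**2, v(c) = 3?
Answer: 442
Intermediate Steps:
m(X) = -8 + X
Z(C) = 16 (Z(C) = (-4)**2 = 16)
A(a) = 16
U(E) = 9 - E (U(E) = 3 - (-6 + E) = 3 + (6 - E) = 9 - E)
13*(U(-9) + A(v(-1))) = 13*((9 - 1*(-9)) + 16) = 13*((9 + 9) + 16) = 13*(18 + 16) = 13*34 = 442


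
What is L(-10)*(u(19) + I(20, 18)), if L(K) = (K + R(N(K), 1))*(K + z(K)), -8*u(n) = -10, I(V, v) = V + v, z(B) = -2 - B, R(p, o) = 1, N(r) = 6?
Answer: 1413/2 ≈ 706.50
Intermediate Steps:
u(n) = 5/4 (u(n) = -⅛*(-10) = 5/4)
L(K) = -2 - 2*K (L(K) = (K + 1)*(K + (-2 - K)) = (1 + K)*(-2) = -2 - 2*K)
L(-10)*(u(19) + I(20, 18)) = (-2 - 2*(-10))*(5/4 + (20 + 18)) = (-2 + 20)*(5/4 + 38) = 18*(157/4) = 1413/2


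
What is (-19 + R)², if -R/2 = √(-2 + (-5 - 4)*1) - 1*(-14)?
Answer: 2165 + 188*I*√11 ≈ 2165.0 + 623.53*I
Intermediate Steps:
R = -28 - 2*I*√11 (R = -2*(√(-2 + (-5 - 4)*1) - 1*(-14)) = -2*(√(-2 - 9*1) + 14) = -2*(√(-2 - 9) + 14) = -2*(√(-11) + 14) = -2*(I*√11 + 14) = -2*(14 + I*√11) = -28 - 2*I*√11 ≈ -28.0 - 6.6332*I)
(-19 + R)² = (-19 + (-28 - 2*I*√11))² = (-47 - 2*I*√11)²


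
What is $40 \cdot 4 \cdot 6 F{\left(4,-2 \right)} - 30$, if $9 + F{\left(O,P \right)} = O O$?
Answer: $6690$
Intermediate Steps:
$F{\left(O,P \right)} = -9 + O^{2}$ ($F{\left(O,P \right)} = -9 + O O = -9 + O^{2}$)
$40 \cdot 4 \cdot 6 F{\left(4,-2 \right)} - 30 = 40 \cdot 4 \cdot 6 \left(-9 + 4^{2}\right) - 30 = 40 \cdot 24 \left(-9 + 16\right) - 30 = 40 \cdot 24 \cdot 7 - 30 = 40 \cdot 168 - 30 = 6720 - 30 = 6690$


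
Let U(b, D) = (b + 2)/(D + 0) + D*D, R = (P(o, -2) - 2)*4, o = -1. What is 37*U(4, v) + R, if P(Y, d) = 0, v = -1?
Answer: -193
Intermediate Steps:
R = -8 (R = (0 - 2)*4 = -2*4 = -8)
U(b, D) = D² + (2 + b)/D (U(b, D) = (2 + b)/D + D² = D² + (2 + b)/D)
37*U(4, v) + R = 37*((2 + 4 + (-1)³)/(-1)) - 8 = 37*(-(2 + 4 - 1)) - 8 = 37*(-1*5) - 8 = 37*(-5) - 8 = -185 - 8 = -193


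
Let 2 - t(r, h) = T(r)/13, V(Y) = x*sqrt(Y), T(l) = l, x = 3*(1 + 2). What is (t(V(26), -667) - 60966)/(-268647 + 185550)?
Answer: 60964/83097 + sqrt(26)/120029 ≈ 0.73369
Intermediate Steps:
x = 9 (x = 3*3 = 9)
V(Y) = 9*sqrt(Y)
t(r, h) = 2 - r/13
(t(V(26), -667) - 60966)/(-268647 + 185550) = ((2 - 9*sqrt(26)/13) - 60966)/(-268647 + 185550) = ((2 - 9*sqrt(26)/13) - 60966)/(-83097) = (-60964 - 9*sqrt(26)/13)*(-1/83097) = 60964/83097 + sqrt(26)/120029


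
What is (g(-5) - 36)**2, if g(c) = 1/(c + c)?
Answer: 130321/100 ≈ 1303.2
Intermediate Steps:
g(c) = 1/(2*c)
(g(-5) - 36)**2 = ((1/2)/(-5) - 36)**2 = ((1/2)*(-1/5) - 36)**2 = (-1/10 - 36)**2 = (-361/10)**2 = 130321/100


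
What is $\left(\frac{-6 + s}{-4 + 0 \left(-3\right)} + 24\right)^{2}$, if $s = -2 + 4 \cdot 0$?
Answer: $676$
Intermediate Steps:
$s = -2$ ($s = -2 + 0 = -2$)
$\left(\frac{-6 + s}{-4 + 0 \left(-3\right)} + 24\right)^{2} = \left(\frac{-6 - 2}{-4 + 0 \left(-3\right)} + 24\right)^{2} = \left(- \frac{8}{-4 + 0} + 24\right)^{2} = \left(- \frac{8}{-4} + 24\right)^{2} = \left(\left(-8\right) \left(- \frac{1}{4}\right) + 24\right)^{2} = \left(2 + 24\right)^{2} = 26^{2} = 676$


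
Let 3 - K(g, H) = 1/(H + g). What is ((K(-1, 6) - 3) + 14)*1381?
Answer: 95289/5 ≈ 19058.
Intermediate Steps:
K(g, H) = 3 - 1/(H + g)
((K(-1, 6) - 3) + 14)*1381 = (((-1 + 3*6 + 3*(-1))/(6 - 1) - 3) + 14)*1381 = (((-1 + 18 - 3)/5 - 3) + 14)*1381 = (((⅕)*14 - 3) + 14)*1381 = ((14/5 - 3) + 14)*1381 = (-⅕ + 14)*1381 = (69/5)*1381 = 95289/5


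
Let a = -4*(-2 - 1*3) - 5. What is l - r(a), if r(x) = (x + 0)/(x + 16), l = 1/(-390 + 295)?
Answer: -1456/2945 ≈ -0.49440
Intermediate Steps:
a = 15 (a = -4*(-2 - 3) - 5 = -4*(-5) - 5 = 20 - 5 = 15)
l = -1/95 (l = 1/(-95) = -1/95 ≈ -0.010526)
r(x) = x/(16 + x)
l - r(a) = -1/95 - 15/(16 + 15) = -1/95 - 15/31 = -1456/2945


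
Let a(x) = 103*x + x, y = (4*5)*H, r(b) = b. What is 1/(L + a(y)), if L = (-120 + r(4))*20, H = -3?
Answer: -1/8560 ≈ -0.00011682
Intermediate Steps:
y = -60 (y = (4*5)*(-3) = 20*(-3) = -60)
L = -2320 (L = (-120 + 4)*20 = -116*20 = -2320)
a(x) = 104*x
1/(L + a(y)) = 1/(-2320 + 104*(-60)) = 1/(-2320 - 6240) = 1/(-8560) = -1/8560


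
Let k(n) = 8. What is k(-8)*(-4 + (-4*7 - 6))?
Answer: -304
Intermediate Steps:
k(-8)*(-4 + (-4*7 - 6)) = 8*(-4 + (-4*7 - 6)) = 8*(-4 + (-28 - 6)) = 8*(-4 - 34) = 8*(-38) = -304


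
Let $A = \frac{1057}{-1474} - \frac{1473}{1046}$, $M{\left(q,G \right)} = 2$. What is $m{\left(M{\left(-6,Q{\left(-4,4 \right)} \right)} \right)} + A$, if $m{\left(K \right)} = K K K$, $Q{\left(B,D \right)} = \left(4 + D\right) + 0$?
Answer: $\frac{2264402}{385451} \approx 5.8747$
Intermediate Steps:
$Q{\left(B,D \right)} = 4 + D$
$m{\left(K \right)} = K^{3}$ ($m{\left(K \right)} = K^{2} K = K^{3}$)
$A = - \frac{819206}{385451}$ ($A = 1057 \left(- \frac{1}{1474}\right) - \frac{1473}{1046} = - \frac{1057}{1474} - \frac{1473}{1046} = - \frac{819206}{385451} \approx -2.1253$)
$m{\left(M{\left(-6,Q{\left(-4,4 \right)} \right)} \right)} + A = 2^{3} - \frac{819206}{385451} = 8 - \frac{819206}{385451} = \frac{2264402}{385451}$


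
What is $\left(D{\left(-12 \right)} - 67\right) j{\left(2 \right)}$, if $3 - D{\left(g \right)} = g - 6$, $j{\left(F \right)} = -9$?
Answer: $414$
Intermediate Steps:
$D{\left(g \right)} = 9 - g$ ($D{\left(g \right)} = 3 - \left(g - 6\right) = 3 - \left(-6 + g\right) = 9 - g$)
$\left(D{\left(-12 \right)} - 67\right) j{\left(2 \right)} = \left(\left(9 - -12\right) - 67\right) \left(-9\right) = \left(\left(9 + 12\right) - 67\right) \left(-9\right) = \left(21 - 67\right) \left(-9\right) = \left(-46\right) \left(-9\right) = 414$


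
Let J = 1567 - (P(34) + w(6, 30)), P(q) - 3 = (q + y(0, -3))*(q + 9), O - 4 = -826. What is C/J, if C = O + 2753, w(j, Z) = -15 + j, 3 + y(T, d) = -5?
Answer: 1931/455 ≈ 4.2440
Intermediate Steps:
y(T, d) = -8 (y(T, d) = -3 - 5 = -8)
O = -822 (O = 4 - 826 = -822)
P(q) = 3 + (-8 + q)*(9 + q) (P(q) = 3 + (q - 8)*(q + 9) = 3 + (-8 + q)*(9 + q))
J = 455 (J = 1567 - ((-69 + 34 + 34²) + (-15 + 6)) = 1567 - ((-69 + 34 + 1156) - 9) = 1567 - (1121 - 9) = 1567 - 1*1112 = 1567 - 1112 = 455)
C = 1931 (C = -822 + 2753 = 1931)
C/J = 1931/455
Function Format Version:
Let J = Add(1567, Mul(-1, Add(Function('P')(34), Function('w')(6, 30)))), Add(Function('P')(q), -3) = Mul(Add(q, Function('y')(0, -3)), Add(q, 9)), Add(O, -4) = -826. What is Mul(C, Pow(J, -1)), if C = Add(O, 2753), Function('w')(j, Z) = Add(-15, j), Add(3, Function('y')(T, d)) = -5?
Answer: Rational(1931, 455) ≈ 4.2440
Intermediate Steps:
Function('y')(T, d) = -8 (Function('y')(T, d) = Add(-3, -5) = -8)
O = -822 (O = Add(4, -826) = -822)
Function('P')(q) = Add(3, Mul(Add(-8, q), Add(9, q))) (Function('P')(q) = Add(3, Mul(Add(q, -8), Add(q, 9))) = Add(3, Mul(Add(-8, q), Add(9, q))))
J = 455 (J = Add(1567, Mul(-1, Add(Add(-69, 34, Pow(34, 2)), Add(-15, 6)))) = Add(1567, Mul(-1, Add(Add(-69, 34, 1156), -9))) = Add(1567, Mul(-1, Add(1121, -9))) = Add(1567, Mul(-1, 1112)) = Add(1567, -1112) = 455)
C = 1931 (C = Add(-822, 2753) = 1931)
Mul(C, Pow(J, -1)) = Mul(1931, Pow(455, -1)) = Mul(1931, Rational(1, 455)) = Rational(1931, 455)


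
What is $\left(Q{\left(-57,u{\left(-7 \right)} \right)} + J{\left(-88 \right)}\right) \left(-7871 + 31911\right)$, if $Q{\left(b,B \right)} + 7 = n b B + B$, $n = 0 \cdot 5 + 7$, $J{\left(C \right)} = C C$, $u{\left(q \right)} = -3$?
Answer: $214701240$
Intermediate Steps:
$J{\left(C \right)} = C^{2}$
$n = 7$ ($n = 0 + 7 = 7$)
$Q{\left(b,B \right)} = -7 + B + 7 B b$ ($Q{\left(b,B \right)} = -7 + \left(7 b B + B\right) = -7 + \left(7 B b + B\right) = -7 + \left(B + 7 B b\right) = -7 + B + 7 B b$)
$\left(Q{\left(-57,u{\left(-7 \right)} \right)} + J{\left(-88 \right)}\right) \left(-7871 + 31911\right) = \left(\left(-7 - 3 + 7 \left(-3\right) \left(-57\right)\right) + \left(-88\right)^{2}\right) \left(-7871 + 31911\right) = \left(\left(-7 - 3 + 1197\right) + 7744\right) 24040 = \left(1187 + 7744\right) 24040 = 8931 \cdot 24040 = 214701240$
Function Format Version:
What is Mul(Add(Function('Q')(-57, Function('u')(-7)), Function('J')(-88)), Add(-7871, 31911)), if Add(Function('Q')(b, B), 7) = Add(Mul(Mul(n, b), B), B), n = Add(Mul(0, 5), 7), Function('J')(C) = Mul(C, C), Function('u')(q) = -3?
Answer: 214701240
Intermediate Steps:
Function('J')(C) = Pow(C, 2)
n = 7 (n = Add(0, 7) = 7)
Function('Q')(b, B) = Add(-7, B, Mul(7, B, b)) (Function('Q')(b, B) = Add(-7, Add(Mul(Mul(7, b), B), B)) = Add(-7, Add(Mul(7, B, b), B)) = Add(-7, Add(B, Mul(7, B, b))) = Add(-7, B, Mul(7, B, b)))
Mul(Add(Function('Q')(-57, Function('u')(-7)), Function('J')(-88)), Add(-7871, 31911)) = Mul(Add(Add(-7, -3, Mul(7, -3, -57)), Pow(-88, 2)), Add(-7871, 31911)) = Mul(Add(Add(-7, -3, 1197), 7744), 24040) = Mul(Add(1187, 7744), 24040) = Mul(8931, 24040) = 214701240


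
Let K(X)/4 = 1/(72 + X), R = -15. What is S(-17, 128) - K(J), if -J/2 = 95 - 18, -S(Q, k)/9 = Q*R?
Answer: -94093/41 ≈ -2295.0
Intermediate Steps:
S(Q, k) = 135*Q (S(Q, k) = -9*Q*(-15) = -(-135)*Q = 135*Q)
J = -154 (J = -2*(95 - 18) = -2*77 = -154)
K(X) = 4/(72 + X)
S(-17, 128) - K(J) = 135*(-17) - 4/(72 - 154) = -2295 - 4/(-82) = -2295 - 4*(-1)/82 = -2295 - 1*(-2/41) = -2295 + 2/41 = -94093/41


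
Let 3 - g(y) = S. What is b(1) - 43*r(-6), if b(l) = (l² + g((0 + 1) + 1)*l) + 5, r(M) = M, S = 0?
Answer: 267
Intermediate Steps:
g(y) = 3 (g(y) = 3 - 1*0 = 3 + 0 = 3)
b(l) = 5 + l² + 3*l (b(l) = (l² + 3*l) + 5 = 5 + l² + 3*l)
b(1) - 43*r(-6) = (5 + 1² + 3*1) - 43*(-6) = (5 + 1 + 3) + 258 = 9 + 258 = 267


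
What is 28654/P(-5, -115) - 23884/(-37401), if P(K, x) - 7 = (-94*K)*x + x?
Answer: 1218799/11129469 ≈ 0.10951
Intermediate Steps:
P(K, x) = 7 + x - 94*K*x (P(K, x) = 7 + ((-94*K)*x + x) = 7 + (-94*K*x + x) = 7 + (x - 94*K*x) = 7 + x - 94*K*x)
28654/P(-5, -115) - 23884/(-37401) = 28654/(7 - 115 - 94*(-5)*(-115)) - 23884/(-37401) = 28654/(7 - 115 - 54050) - 23884*(-1/37401) = 28654/(-54158) + 3412/5343 = 28654*(-1/54158) + 3412/5343 = -14327/27079 + 3412/5343 = 1218799/11129469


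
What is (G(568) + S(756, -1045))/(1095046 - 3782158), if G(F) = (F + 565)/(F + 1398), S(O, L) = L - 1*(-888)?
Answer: 307529/5282862192 ≈ 5.8213e-5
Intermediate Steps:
S(O, L) = 888 + L (S(O, L) = L + 888 = 888 + L)
G(F) = (565 + F)/(1398 + F)
(G(568) + S(756, -1045))/(1095046 - 3782158) = ((565 + 568)/(1398 + 568) + (888 - 1045))/(1095046 - 3782158) = (1133/1966 - 157)/(-2687112) = ((1/1966)*1133 - 157)*(-1/2687112) = (1133/1966 - 157)*(-1/2687112) = -307529/1966*(-1/2687112) = 307529/5282862192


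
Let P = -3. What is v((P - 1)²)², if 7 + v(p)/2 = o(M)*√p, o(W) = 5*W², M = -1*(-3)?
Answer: 119716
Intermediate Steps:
M = 3
v(p) = -14 + 90*√p (v(p) = -14 + 2*((5*3²)*√p) = -14 + 2*((5*9)*√p) = -14 + 2*(45*√p) = -14 + 90*√p)
v((P - 1)²)² = (-14 + 90*√((-3 - 1)²))² = (-14 + 90*√((-4)²))² = (-14 + 90*√16)² = (-14 + 90*4)² = (-14 + 360)² = 346² = 119716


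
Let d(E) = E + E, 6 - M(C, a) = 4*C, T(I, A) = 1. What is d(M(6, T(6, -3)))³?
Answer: -46656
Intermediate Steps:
M(C, a) = 6 - 4*C
d(E) = 2*E
d(M(6, T(6, -3)))³ = (2*(6 - 4*6))³ = (2*(6 - 24))³ = (2*(-18))³ = (-36)³ = -46656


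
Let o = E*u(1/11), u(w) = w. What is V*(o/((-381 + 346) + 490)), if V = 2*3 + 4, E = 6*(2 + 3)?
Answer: 60/1001 ≈ 0.059940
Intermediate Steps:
E = 30 (E = 6*5 = 30)
V = 10 (V = 6 + 4 = 10)
o = 30/11 ≈ 2.7273
V*(o/((-381 + 346) + 490)) = 10*(30/(11*((-381 + 346) + 490))) = 10*(30/(11*(-35 + 490))) = 10*((30/11)/455) = 10*((30/11)*(1/455)) = 10*(6/1001) = 60/1001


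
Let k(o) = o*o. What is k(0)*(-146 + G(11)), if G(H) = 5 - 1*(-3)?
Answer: 0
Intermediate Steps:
k(o) = o²
G(H) = 8 (G(H) = 5 + 3 = 8)
k(0)*(-146 + G(11)) = 0²*(-146 + 8) = 0*(-138) = 0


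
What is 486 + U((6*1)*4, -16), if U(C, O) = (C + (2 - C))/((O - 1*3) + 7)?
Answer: 2915/6 ≈ 485.83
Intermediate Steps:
U(C, O) = 2/(4 + O) (U(C, O) = 2/((O - 3) + 7) = 2/((-3 + O) + 7) = 2/(4 + O))
486 + U((6*1)*4, -16) = 486 + 2/(4 - 16) = 486 + 2/(-12) = 486 + 2*(-1/12) = 486 - ⅙ = 2915/6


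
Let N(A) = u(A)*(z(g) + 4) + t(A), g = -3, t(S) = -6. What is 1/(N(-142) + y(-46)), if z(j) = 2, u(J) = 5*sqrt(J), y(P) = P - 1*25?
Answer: -77/133729 - 30*I*sqrt(142)/133729 ≈ -0.00057579 - 0.0026733*I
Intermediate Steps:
y(P) = -25 + P (y(P) = P - 25 = -25 + P)
N(A) = -6 + 30*sqrt(A) (N(A) = (5*sqrt(A))*(2 + 4) - 6 = (5*sqrt(A))*6 - 6 = 30*sqrt(A) - 6 = -6 + 30*sqrt(A))
1/(N(-142) + y(-46)) = 1/((-6 + 30*sqrt(-142)) + (-25 - 46)) = 1/((-6 + 30*(I*sqrt(142))) - 71) = 1/((-6 + 30*I*sqrt(142)) - 71) = 1/(-77 + 30*I*sqrt(142))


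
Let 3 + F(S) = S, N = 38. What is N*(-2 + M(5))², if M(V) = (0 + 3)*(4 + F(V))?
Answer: 9728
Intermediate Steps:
F(S) = -3 + S
M(V) = 3 + 3*V (M(V) = (0 + 3)*(4 + (-3 + V)) = 3*(1 + V) = 3 + 3*V)
N*(-2 + M(5))² = 38*(-2 + (3 + 3*5))² = 38*(-2 + (3 + 15))² = 38*(-2 + 18)² = 38*16² = 38*256 = 9728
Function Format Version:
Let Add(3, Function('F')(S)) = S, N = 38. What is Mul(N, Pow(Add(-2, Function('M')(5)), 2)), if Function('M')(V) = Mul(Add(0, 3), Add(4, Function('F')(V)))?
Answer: 9728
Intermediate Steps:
Function('F')(S) = Add(-3, S)
Function('M')(V) = Add(3, Mul(3, V)) (Function('M')(V) = Mul(Add(0, 3), Add(4, Add(-3, V))) = Mul(3, Add(1, V)) = Add(3, Mul(3, V)))
Mul(N, Pow(Add(-2, Function('M')(5)), 2)) = Mul(38, Pow(Add(-2, Add(3, Mul(3, 5))), 2)) = Mul(38, Pow(Add(-2, Add(3, 15)), 2)) = Mul(38, Pow(Add(-2, 18), 2)) = Mul(38, Pow(16, 2)) = Mul(38, 256) = 9728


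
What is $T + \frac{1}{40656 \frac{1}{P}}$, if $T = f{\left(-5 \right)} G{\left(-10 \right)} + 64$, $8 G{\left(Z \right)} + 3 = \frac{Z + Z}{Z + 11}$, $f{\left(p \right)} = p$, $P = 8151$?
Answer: $\frac{96805}{1232} \approx 78.575$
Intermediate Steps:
$G{\left(Z \right)} = - \frac{3}{8} + \frac{Z}{4 \left(11 + Z\right)}$ ($G{\left(Z \right)} = - \frac{3}{8} + \frac{\left(Z + Z\right) \frac{1}{Z + 11}}{8} = - \frac{3}{8} + \frac{2 Z \frac{1}{11 + Z}}{8} = - \frac{3}{8} + \frac{Z}{4 \left(11 + Z\right)}$)
$T = \frac{627}{8}$ ($T = - 5 \frac{-33 - -10}{8 \left(11 - 10\right)} + 64 = - 5 \frac{-33 + 10}{8 \cdot 1} + 64 = - 5 \cdot \frac{1}{8} \cdot 1 \left(-23\right) + 64 = \left(-5\right) \left(- \frac{23}{8}\right) + 64 = \frac{115}{8} + 64 = \frac{627}{8} \approx 78.375$)
$T + \frac{1}{40656 \frac{1}{P}} = \frac{627}{8} + \frac{1}{40656 \cdot \frac{1}{8151}} = \frac{627}{8} + \frac{1}{\frac{1232}{247}} = \frac{627}{8} + \frac{247}{1232} = \frac{96805}{1232}$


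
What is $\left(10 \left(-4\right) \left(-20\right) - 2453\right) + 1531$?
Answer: $-122$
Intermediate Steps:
$\left(10 \left(-4\right) \left(-20\right) - 2453\right) + 1531 = \left(\left(-40\right) \left(-20\right) - 2453\right) + 1531 = \left(800 - 2453\right) + 1531 = -1653 + 1531 = -122$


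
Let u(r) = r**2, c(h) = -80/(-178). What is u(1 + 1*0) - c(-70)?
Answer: 49/89 ≈ 0.55056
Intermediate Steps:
c(h) = 40/89 (c(h) = -80*(-1/178) = 40/89)
u(1 + 1*0) - c(-70) = (1 + 1*0)**2 - 1*40/89 = (1 + 0)**2 - 40/89 = 1**2 - 40/89 = 1 - 40/89 = 49/89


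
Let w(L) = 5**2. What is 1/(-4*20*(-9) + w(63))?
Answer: 1/745 ≈ 0.0013423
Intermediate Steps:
w(L) = 25
1/(-4*20*(-9) + w(63)) = 1/(-4*20*(-9) + 25) = 1/(-80*(-9) + 25) = 1/(720 + 25) = 1/745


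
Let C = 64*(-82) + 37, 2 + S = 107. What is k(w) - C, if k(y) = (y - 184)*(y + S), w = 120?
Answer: -9189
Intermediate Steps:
S = 105 (S = -2 + 107 = 105)
C = -5211 (C = -5248 + 37 = -5211)
k(y) = (-184 + y)*(105 + y) (k(y) = (y - 184)*(y + 105) = (-184 + y)*(105 + y))
k(w) - C = (-19320 + 120² - 79*120) - 1*(-5211) = (-19320 + 14400 - 9480) + 5211 = -14400 + 5211 = -9189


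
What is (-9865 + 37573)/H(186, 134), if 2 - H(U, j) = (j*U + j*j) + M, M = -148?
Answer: -13854/21365 ≈ -0.64844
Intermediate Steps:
H(U, j) = 150 - j² - U*j (H(U, j) = 2 - ((j*U + j*j) - 148) = 2 - ((U*j + j²) - 148) = 2 - ((j² + U*j) - 148) = 2 - (-148 + j² + U*j) = 2 + (148 - j² - U*j) = 150 - j² - U*j)
(-9865 + 37573)/H(186, 134) = (-9865 + 37573)/(150 - 1*134² - 1*186*134) = 27708/(150 - 1*17956 - 24924) = 27708/(150 - 17956 - 24924) = 27708/(-42730) = 27708*(-1/42730) = -13854/21365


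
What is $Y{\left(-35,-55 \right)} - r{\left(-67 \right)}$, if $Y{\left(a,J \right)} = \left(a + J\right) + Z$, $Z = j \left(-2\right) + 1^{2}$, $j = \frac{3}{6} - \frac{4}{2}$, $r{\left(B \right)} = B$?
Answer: $-19$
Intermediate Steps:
$j = - \frac{3}{2}$ ($j = 3 \cdot \frac{1}{6} - 2 = \frac{1}{2} - 2 = - \frac{3}{2} \approx -1.5$)
$Z = 4$ ($Z = \left(- \frac{3}{2}\right) \left(-2\right) + 1^{2} = 3 + 1 = 4$)
$Y{\left(a,J \right)} = 4 + J + a$ ($Y{\left(a,J \right)} = \left(a + J\right) + 4 = \left(J + a\right) + 4 = 4 + J + a$)
$Y{\left(-35,-55 \right)} - r{\left(-67 \right)} = \left(4 - 55 - 35\right) - -67 = -86 + 67 = -19$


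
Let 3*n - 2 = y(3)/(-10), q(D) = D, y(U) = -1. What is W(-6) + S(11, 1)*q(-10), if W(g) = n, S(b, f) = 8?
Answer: -793/10 ≈ -79.300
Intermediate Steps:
n = 7/10 (n = ⅔ + (-1/(-10))/3 = ⅔ + (-1*(-⅒))/3 = ⅔ + (⅓)*(⅒) = ⅔ + 1/30 = 7/10 ≈ 0.70000)
W(g) = 7/10
W(-6) + S(11, 1)*q(-10) = 7/10 + 8*(-10) = 7/10 - 80 = -793/10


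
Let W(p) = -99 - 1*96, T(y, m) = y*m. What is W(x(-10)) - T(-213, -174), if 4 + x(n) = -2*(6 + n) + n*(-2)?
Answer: -37257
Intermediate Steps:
T(y, m) = m*y
x(n) = -16 - 4*n (x(n) = -4 + (-2*(6 + n) + n*(-2)) = -4 + ((-12 - 2*n) - 2*n) = -4 + (-12 - 4*n) = -16 - 4*n)
W(p) = -195 (W(p) = -99 - 96 = -195)
W(x(-10)) - T(-213, -174) = -195 - (-174)*(-213) = -195 - 1*37062 = -195 - 37062 = -37257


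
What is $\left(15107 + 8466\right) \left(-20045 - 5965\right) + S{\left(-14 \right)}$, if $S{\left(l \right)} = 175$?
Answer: $-613133555$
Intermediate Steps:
$\left(15107 + 8466\right) \left(-20045 - 5965\right) + S{\left(-14 \right)} = \left(15107 + 8466\right) \left(-20045 - 5965\right) + 175 = 23573 \left(-26010\right) + 175 = -613133730 + 175 = -613133555$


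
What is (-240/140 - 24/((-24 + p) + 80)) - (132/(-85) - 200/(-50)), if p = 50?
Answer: -138368/31535 ≈ -4.3878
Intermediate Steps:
(-240/140 - 24/((-24 + p) + 80)) - (132/(-85) - 200/(-50)) = (-240/140 - 24/((-24 + 50) + 80)) - (132/(-85) - 200/(-50)) = (-240*1/140 - 24/(26 + 80)) - (132*(-1/85) - 200*(-1/50)) = (-12/7 - 24/106) - (-132/85 + 4) = (-12/7 - 24*1/106) - 1*208/85 = (-12/7 - 12/53) - 208/85 = -720/371 - 208/85 = -138368/31535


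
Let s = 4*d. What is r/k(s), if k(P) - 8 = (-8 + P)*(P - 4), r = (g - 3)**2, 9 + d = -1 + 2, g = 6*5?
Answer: 729/1448 ≈ 0.50345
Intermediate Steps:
g = 30
d = -8 (d = -9 + (-1 + 2) = -9 + 1 = -8)
r = 729 (r = (30 - 3)**2 = 27**2 = 729)
s = -32 (s = 4*(-8) = -32)
k(P) = 8 + (-8 + P)*(-4 + P) (k(P) = 8 + (-8 + P)*(P - 4) = 8 + (-8 + P)*(-4 + P))
r/k(s) = 729/(40 + (-32)**2 - 12*(-32)) = 729/(40 + 1024 + 384) = 729/1448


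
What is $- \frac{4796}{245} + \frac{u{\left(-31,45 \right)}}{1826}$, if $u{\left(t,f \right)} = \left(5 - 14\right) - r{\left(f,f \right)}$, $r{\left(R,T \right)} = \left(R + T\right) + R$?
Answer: $- \frac{4396388}{223685} \approx -19.654$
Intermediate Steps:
$r{\left(R,T \right)} = T + 2 R$
$u{\left(t,f \right)} = -9 - 3 f$ ($u{\left(t,f \right)} = \left(5 - 14\right) - \left(f + 2 f\right) = -9 - 3 f$)
$- \frac{4796}{245} + \frac{u{\left(-31,45 \right)}}{1826} = - \frac{4796}{245} + \frac{-9 - 135}{1826} = \left(-4796\right) \frac{1}{245} + \left(-9 - 135\right) \frac{1}{1826} = - \frac{4796}{245} - \frac{72}{913} = - \frac{4396388}{223685}$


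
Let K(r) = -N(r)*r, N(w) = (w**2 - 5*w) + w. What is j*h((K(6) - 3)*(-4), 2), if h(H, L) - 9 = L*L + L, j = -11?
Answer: -165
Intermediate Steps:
N(w) = w**2 - 4*w
K(r) = -r**2*(-4 + r) (K(r) = -r*(-4 + r)*r = -r**2*(-4 + r))
h(H, L) = 9 + L + L**2 (h(H, L) = 9 + (L*L + L) = 9 + (L**2 + L) = 9 + (L + L**2) = 9 + L + L**2)
j*h((K(6) - 3)*(-4), 2) = -11*(9 + 2 + 2**2) = -11*(9 + 2 + 4) = -11*15 = -165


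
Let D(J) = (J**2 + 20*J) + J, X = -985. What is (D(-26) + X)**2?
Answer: 731025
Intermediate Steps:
D(J) = J**2 + 21*J
(D(-26) + X)**2 = (-26*(21 - 26) - 985)**2 = (-26*(-5) - 985)**2 = (130 - 985)**2 = (-855)**2 = 731025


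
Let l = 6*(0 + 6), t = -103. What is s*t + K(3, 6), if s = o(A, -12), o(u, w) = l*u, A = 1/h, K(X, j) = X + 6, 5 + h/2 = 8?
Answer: -609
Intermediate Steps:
h = 6 (h = -10 + 2*8 = -10 + 16 = 6)
K(X, j) = 6 + X
A = ⅙ (A = 1/6 = ⅙ ≈ 0.16667)
l = 36 (l = 6*6 = 36)
o(u, w) = 36*u
s = 6 (s = 36*(⅙) = 6)
s*t + K(3, 6) = 6*(-103) + (6 + 3) = -618 + 9 = -609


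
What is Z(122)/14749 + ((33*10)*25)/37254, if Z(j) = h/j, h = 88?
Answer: 176763653/798024143 ≈ 0.22150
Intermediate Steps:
Z(j) = 88/j
Z(122)/14749 + ((33*10)*25)/37254 = (88/122)/14749 + ((33*10)*25)/37254 = (88*(1/122))*(1/14749) + (330*25)*(1/37254) = (44/61)*(1/14749) + 8250*(1/37254) = 44/899689 + 1375/6209 = 176763653/798024143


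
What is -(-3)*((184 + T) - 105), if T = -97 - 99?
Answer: -351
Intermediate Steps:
T = -196
-(-3)*((184 + T) - 105) = -(-3)*((184 - 196) - 105) = -(-3)*(-12 - 105) = -(-3)*(-117) = -1*351 = -351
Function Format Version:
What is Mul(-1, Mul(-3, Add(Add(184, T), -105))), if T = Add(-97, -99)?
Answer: -351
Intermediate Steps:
T = -196
Mul(-1, Mul(-3, Add(Add(184, T), -105))) = Mul(-1, Mul(-3, Add(Add(184, -196), -105))) = Mul(-1, Mul(-3, Add(-12, -105))) = Mul(-1, Mul(-3, -117)) = Mul(-1, 351) = -351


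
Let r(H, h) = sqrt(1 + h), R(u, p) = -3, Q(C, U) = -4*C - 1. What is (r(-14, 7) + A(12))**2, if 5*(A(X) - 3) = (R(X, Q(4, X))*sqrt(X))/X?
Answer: (30 - sqrt(3) + 20*sqrt(2))**2/100 ≈ 31.982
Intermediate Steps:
Q(C, U) = -1 - 4*C
A(X) = 3 - 3/(5*sqrt(X)) (A(X) = 3 + ((-3*sqrt(X))/X)/5 = 3 + (-3/sqrt(X))/5 = 3 - 3/(5*sqrt(X)))
(r(-14, 7) + A(12))**2 = (sqrt(1 + 7) + (3 - sqrt(3)/10))**2 = (sqrt(8) + (3 - sqrt(3)/10))**2 = (2*sqrt(2) + (3 - sqrt(3)/10))**2 = (3 + 2*sqrt(2) - sqrt(3)/10)**2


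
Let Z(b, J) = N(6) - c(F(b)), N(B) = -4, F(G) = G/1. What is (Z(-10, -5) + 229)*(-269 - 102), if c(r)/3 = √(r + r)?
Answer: -83475 + 2226*I*√5 ≈ -83475.0 + 4977.5*I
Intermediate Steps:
F(G) = G (F(G) = G*1 = G)
c(r) = 3*√2*√r (c(r) = 3*√(r + r) = 3*√(2*r) = 3*(√2*√r) = 3*√2*√r)
Z(b, J) = -4 - 3*√2*√b
(Z(-10, -5) + 229)*(-269 - 102) = ((-4 - 3*√2*√(-10)) + 229)*(-269 - 102) = ((-4 - 3*√2*I*√10) + 229)*(-371) = ((-4 - 6*I*√5) + 229)*(-371) = (225 - 6*I*√5)*(-371) = -83475 + 2226*I*√5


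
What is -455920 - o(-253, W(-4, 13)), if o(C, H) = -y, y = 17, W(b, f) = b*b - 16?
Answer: -455903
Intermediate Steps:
W(b, f) = -16 + b² (W(b, f) = b² - 16 = -16 + b²)
o(C, H) = -17 (o(C, H) = -1*17 = -17)
-455920 - o(-253, W(-4, 13)) = -455920 - 1*(-17) = -455920 + 17 = -455903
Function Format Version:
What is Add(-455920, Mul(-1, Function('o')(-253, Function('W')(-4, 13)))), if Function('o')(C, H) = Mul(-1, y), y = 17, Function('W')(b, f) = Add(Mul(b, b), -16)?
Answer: -455903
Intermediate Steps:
Function('W')(b, f) = Add(-16, Pow(b, 2)) (Function('W')(b, f) = Add(Pow(b, 2), -16) = Add(-16, Pow(b, 2)))
Function('o')(C, H) = -17 (Function('o')(C, H) = Mul(-1, 17) = -17)
Add(-455920, Mul(-1, Function('o')(-253, Function('W')(-4, 13)))) = Add(-455920, Mul(-1, -17)) = Add(-455920, 17) = -455903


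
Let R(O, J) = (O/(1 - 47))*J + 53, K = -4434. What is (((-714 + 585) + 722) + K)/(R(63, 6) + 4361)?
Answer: -88343/101333 ≈ -0.87181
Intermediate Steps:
R(O, J) = 53 - J*O/46 (R(O, J) = (O/(-46))*J + 53 = (-O/46)*J + 53 = -J*O/46 + 53 = 53 - J*O/46)
(((-714 + 585) + 722) + K)/(R(63, 6) + 4361) = (((-714 + 585) + 722) - 4434)/((53 - 1/46*6*63) + 4361) = ((-129 + 722) - 4434)/((53 - 189/23) + 4361) = (593 - 4434)/(1030/23 + 4361) = -3841/101333/23 = -3841*23/101333 = -88343/101333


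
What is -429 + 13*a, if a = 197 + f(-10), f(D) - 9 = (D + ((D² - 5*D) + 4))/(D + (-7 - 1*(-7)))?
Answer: 10309/5 ≈ 2061.8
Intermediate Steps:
f(D) = 9 + (4 + D² - 4*D)/D (f(D) = 9 + (D + ((D² - 5*D) + 4))/(D + (-7 - 1*(-7))) = 9 + (D + (4 + D² - 5*D))/(D + (-7 + 7)) = 9 + (4 + D² - 4*D)/(D + 0) = 9 + (4 + D² - 4*D)/D)
a = 958/5 (a = 197 + (5 - 10 + 4/(-10)) = 197 + (5 - 10 + 4*(-⅒)) = 197 + (5 - 10 - ⅖) = 197 - 27/5 = 958/5 ≈ 191.60)
-429 + 13*a = -429 + 13*(958/5) = -429 + 12454/5 = 10309/5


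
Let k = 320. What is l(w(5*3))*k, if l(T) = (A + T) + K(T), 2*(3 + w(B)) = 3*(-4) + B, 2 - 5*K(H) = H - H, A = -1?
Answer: -672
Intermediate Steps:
K(H) = 2/5 (K(H) = 2/5 - (H - H)/5 = 2/5 - 1/5*0 = 2/5 + 0 = 2/5)
w(B) = -9 + B/2 (w(B) = -3 + (3*(-4) + B)/2 = -3 + (-12 + B)/2 = -3 + (-6 + B/2) = -9 + B/2)
l(T) = -3/5 + T (l(T) = (-1 + T) + 2/5 = -3/5 + T)
l(w(5*3))*k = (-3/5 + (-9 + (5*3)/2))*320 = (-3/5 + (-9 + (1/2)*15))*320 = (-3/5 + (-9 + 15/2))*320 = (-3/5 - 3/2)*320 = -21/10*320 = -672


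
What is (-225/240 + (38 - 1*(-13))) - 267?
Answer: -3471/16 ≈ -216.94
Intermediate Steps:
(-225/240 + (38 - 1*(-13))) - 267 = (-225*1/240 + (38 + 13)) - 267 = (-15/16 + 51) - 267 = 801/16 - 267 = -3471/16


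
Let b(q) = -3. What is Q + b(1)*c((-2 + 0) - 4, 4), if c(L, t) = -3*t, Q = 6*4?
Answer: 60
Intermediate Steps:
Q = 24
Q + b(1)*c((-2 + 0) - 4, 4) = 24 - (-9)*4 = 24 - 3*(-12) = 24 + 36 = 60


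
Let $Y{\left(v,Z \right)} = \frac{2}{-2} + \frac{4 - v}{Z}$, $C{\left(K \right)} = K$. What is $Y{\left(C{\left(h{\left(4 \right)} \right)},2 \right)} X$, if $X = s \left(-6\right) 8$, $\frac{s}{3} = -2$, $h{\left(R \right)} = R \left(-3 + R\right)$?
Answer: $-288$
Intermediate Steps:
$s = -6$ ($s = 3 \left(-2\right) = -6$)
$Y{\left(v,Z \right)} = -1 + \frac{4 - v}{Z}$ ($Y{\left(v,Z \right)} = 2 \left(- \frac{1}{2}\right) + \frac{4 - v}{Z} = -1 + \frac{4 - v}{Z}$)
$X = 288$ ($X = \left(-6\right) \left(-6\right) 8 = 36 \cdot 8 = 288$)
$Y{\left(C{\left(h{\left(4 \right)} \right)},2 \right)} X = \frac{4 - 2 - 4 \left(-3 + 4\right)}{2} \cdot 288 = \frac{4 - 2 - 4 \cdot 1}{2} \cdot 288 = \frac{4 - 2 - 4}{2} \cdot 288 = \frac{1}{2} \left(-2\right) 288 = \left(-1\right) 288 = -288$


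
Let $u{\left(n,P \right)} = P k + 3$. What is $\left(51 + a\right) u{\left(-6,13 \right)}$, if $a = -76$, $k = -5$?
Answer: $1550$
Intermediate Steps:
$u{\left(n,P \right)} = 3 - 5 P$ ($u{\left(n,P \right)} = P \left(-5\right) + 3 = - 5 P + 3 = 3 - 5 P$)
$\left(51 + a\right) u{\left(-6,13 \right)} = \left(51 - 76\right) \left(3 - 65\right) = - 25 \left(3 - 65\right) = \left(-25\right) \left(-62\right) = 1550$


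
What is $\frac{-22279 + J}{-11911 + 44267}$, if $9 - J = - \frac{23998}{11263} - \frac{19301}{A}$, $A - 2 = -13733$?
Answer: $- \frac{3443993544935}{5003928298068} \approx -0.68826$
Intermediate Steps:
$A = -13731$ ($A = 2 - 13733 = -13731$)
$J = \frac{1503999652}{154652253}$ ($J = 9 - \left(- \frac{23998}{11263} - \frac{19301}{-13731}\right) = 9 - \left(\left(-23998\right) \frac{1}{11263} - - \frac{19301}{13731}\right) = 9 - \left(- \frac{23998}{11263} + \frac{19301}{13731}\right) = 9 - - \frac{112129375}{154652253} = 9 + \frac{112129375}{154652253} = \frac{1503999652}{154652253} \approx 9.725$)
$\frac{-22279 + J}{-11911 + 44267} = \frac{-22279 + \frac{1503999652}{154652253}}{-11911 + 44267} = - \frac{3443993544935}{154652253 \cdot 32356} = \left(- \frac{3443993544935}{154652253}\right) \frac{1}{32356} = - \frac{3443993544935}{5003928298068}$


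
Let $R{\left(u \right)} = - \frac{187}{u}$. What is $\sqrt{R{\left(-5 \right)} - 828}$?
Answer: $\frac{i \sqrt{19765}}{5} \approx 28.118 i$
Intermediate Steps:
$\sqrt{R{\left(-5 \right)} - 828} = \sqrt{- \frac{187}{-5} - 828} = \sqrt{\left(-187\right) \left(- \frac{1}{5}\right) - 828} = \sqrt{\frac{187}{5} - 828} = \sqrt{- \frac{3953}{5}} = \frac{i \sqrt{19765}}{5}$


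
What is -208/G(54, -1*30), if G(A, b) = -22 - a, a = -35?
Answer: -16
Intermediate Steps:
G(A, b) = 13 (G(A, b) = -22 - 1*(-35) = -22 + 35 = 13)
-208/G(54, -1*30) = -208/13 = -1*16 = -16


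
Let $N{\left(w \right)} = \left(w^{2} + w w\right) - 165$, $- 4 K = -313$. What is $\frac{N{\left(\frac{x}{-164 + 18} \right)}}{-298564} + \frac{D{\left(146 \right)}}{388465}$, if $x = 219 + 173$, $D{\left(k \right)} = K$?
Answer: $\frac{31158883993}{44147592060110} \approx 0.00070579$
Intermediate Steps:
$K = \frac{313}{4}$ ($K = \left(- \frac{1}{4}\right) \left(-313\right) = \frac{313}{4} \approx 78.25$)
$D{\left(k \right)} = \frac{313}{4}$
$x = 392$
$N{\left(w \right)} = -165 + 2 w^{2}$ ($N{\left(w \right)} = \left(w^{2} + w^{2}\right) - 165 = 2 w^{2} - 165 = -165 + 2 w^{2}$)
$\frac{N{\left(\frac{x}{-164 + 18} \right)}}{-298564} + \frac{D{\left(146 \right)}}{388465} = \frac{-165 + 2 \left(\frac{392}{-164 + 18}\right)^{2}}{-298564} + \frac{313}{4 \cdot 388465} = \left(-165 + 2 \left(\frac{392}{-146}\right)^{2}\right) \left(- \frac{1}{298564}\right) + \frac{313}{4} \cdot \frac{1}{388465} = \left(-165 + 2 \left(392 \left(- \frac{1}{146}\right)\right)^{2}\right) \left(- \frac{1}{298564}\right) + \frac{313}{1553860} = \left(-165 + 2 \left(- \frac{196}{73}\right)^{2}\right) \left(- \frac{1}{298564}\right) + \frac{313}{1553860} = \left(-165 + 2 \cdot \frac{38416}{5329}\right) \left(- \frac{1}{298564}\right) + \frac{313}{1553860} = \left(-165 + \frac{76832}{5329}\right) \left(- \frac{1}{298564}\right) + \frac{313}{1553860} = \left(- \frac{802453}{5329}\right) \left(- \frac{1}{298564}\right) + \frac{313}{1553860} = \frac{802453}{1591047556} + \frac{313}{1553860} = \frac{31158883993}{44147592060110}$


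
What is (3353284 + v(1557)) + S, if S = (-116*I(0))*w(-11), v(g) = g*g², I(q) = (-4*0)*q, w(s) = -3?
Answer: 3777908977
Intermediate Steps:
I(q) = 0 (I(q) = 0*q = 0)
v(g) = g³
S = 0 (S = -116*0*(-3) = 0*(-3) = 0)
(3353284 + v(1557)) + S = (3353284 + 1557³) + 0 = (3353284 + 3774555693) + 0 = 3777908977 + 0 = 3777908977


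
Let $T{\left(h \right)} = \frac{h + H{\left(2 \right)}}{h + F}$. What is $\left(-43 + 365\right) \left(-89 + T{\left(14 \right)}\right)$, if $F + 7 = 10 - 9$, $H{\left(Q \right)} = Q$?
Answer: $-28014$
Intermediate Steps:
$F = -6$ ($F = -7 + \left(10 - 9\right) = -7 + 1 = -6$)
$T{\left(h \right)} = \frac{2 + h}{-6 + h}$ ($T{\left(h \right)} = \frac{h + 2}{h - 6} = \frac{2 + h}{-6 + h}$)
$\left(-43 + 365\right) \left(-89 + T{\left(14 \right)}\right) = \left(-43 + 365\right) \left(-89 + \frac{2 + 14}{-6 + 14}\right) = 322 \left(-89 + \frac{1}{8} \cdot 16\right) = 322 \left(-89 + 2\right) = 322 \left(-87\right) = -28014$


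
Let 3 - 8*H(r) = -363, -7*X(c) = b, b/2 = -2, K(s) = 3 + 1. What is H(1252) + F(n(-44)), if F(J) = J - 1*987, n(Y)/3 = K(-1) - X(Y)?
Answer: -26067/28 ≈ -930.96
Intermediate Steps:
K(s) = 4
b = -4 (b = 2*(-2) = -4)
X(c) = 4/7 (X(c) = -⅐*(-4) = 4/7)
n(Y) = 72/7 (n(Y) = 3*(4 - 1*4/7) = 3*(4 - 4/7) = 3*(24/7) = 72/7)
F(J) = -987 + J (F(J) = J - 987 = -987 + J)
H(r) = 183/4 (H(r) = 3/8 - ⅛*(-363) = 3/8 + 363/8 = 183/4)
H(1252) + F(n(-44)) = 183/4 + (-987 + 72/7) = 183/4 - 6837/7 = -26067/28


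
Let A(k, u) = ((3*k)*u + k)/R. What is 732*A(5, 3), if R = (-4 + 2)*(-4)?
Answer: 4575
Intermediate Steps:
R = 8 (R = -2*(-4) = 8)
A(k, u) = k/8 + 3*k*u/8 (A(k, u) = ((3*k)*u + k)/8 = (3*k*u + k)*(⅛) = (k + 3*k*u)*(⅛) = k/8 + 3*k*u/8)
732*A(5, 3) = 732*((⅛)*5*(1 + 3*3)) = 732*((⅛)*5*(1 + 9)) = 732*((⅛)*5*10) = 732*(25/4) = 4575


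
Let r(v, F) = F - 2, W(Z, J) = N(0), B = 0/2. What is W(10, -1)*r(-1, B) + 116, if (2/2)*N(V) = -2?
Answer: 120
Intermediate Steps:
N(V) = -2
B = 0 (B = 0*(½) = 0)
W(Z, J) = -2
r(v, F) = -2 + F
W(10, -1)*r(-1, B) + 116 = -2*(-2 + 0) + 116 = -2*(-2) + 116 = 4 + 116 = 120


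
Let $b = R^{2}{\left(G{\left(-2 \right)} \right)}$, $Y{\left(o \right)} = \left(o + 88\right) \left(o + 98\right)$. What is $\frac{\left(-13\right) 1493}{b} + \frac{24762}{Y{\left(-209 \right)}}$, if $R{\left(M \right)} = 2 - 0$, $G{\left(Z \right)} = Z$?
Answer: $- \frac{86861077}{17908} \approx -4850.4$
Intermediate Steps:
$Y{\left(o \right)} = \left(88 + o\right) \left(98 + o\right)$
$R{\left(M \right)} = 2$ ($R{\left(M \right)} = 2 + 0 = 2$)
$b = 4$ ($b = 2^{2} = 4$)
$\frac{\left(-13\right) 1493}{b} + \frac{24762}{Y{\left(-209 \right)}} = \frac{\left(-13\right) 1493}{4} + \frac{24762}{8624 + \left(-209\right)^{2} + 186 \left(-209\right)} = \left(-19409\right) \frac{1}{4} + \frac{24762}{8624 + 43681 - 38874} = - \frac{19409}{4} + \frac{24762}{13431} = - \frac{19409}{4} + 24762 \cdot \frac{1}{13431} = - \frac{19409}{4} + \frac{8254}{4477} = - \frac{86861077}{17908}$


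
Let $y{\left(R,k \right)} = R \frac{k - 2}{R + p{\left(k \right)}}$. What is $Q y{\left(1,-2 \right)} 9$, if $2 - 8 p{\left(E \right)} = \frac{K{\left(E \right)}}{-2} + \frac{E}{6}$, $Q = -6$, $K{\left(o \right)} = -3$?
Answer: $\frac{10368}{53} \approx 195.62$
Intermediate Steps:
$p{\left(E \right)} = \frac{1}{16} - \frac{E}{48}$ ($p{\left(E \right)} = \frac{1}{4} - \frac{- \frac{3}{-2} + \frac{E}{6}}{8} = \frac{1}{4} - \frac{\left(-3\right) \left(- \frac{1}{2}\right) + E \frac{1}{6}}{8} = \frac{1}{4} - \frac{\frac{3}{2} + \frac{E}{6}}{8} = \frac{1}{4} - \left(\frac{3}{16} + \frac{E}{48}\right) = \frac{1}{16} - \frac{E}{48}$)
$y{\left(R,k \right)} = \frac{R \left(-2 + k\right)}{\frac{1}{16} + R - \frac{k}{48}}$ ($y{\left(R,k \right)} = R \frac{k - 2}{R - \left(- \frac{1}{16} + \frac{k}{48}\right)} = R \frac{-2 + k}{\frac{1}{16} + R - \frac{k}{48}} = \frac{R \left(-2 + k\right)}{\frac{1}{16} + R - \frac{k}{48}}$)
$Q y{\left(1,-2 \right)} 9 = - 6 \cdot 48 \cdot 1 \frac{1}{3 - -2 + 48 \cdot 1} \left(-2 - 2\right) 9 = - 6 \cdot 48 \cdot 1 \frac{1}{3 + 2 + 48} \left(-4\right) 9 = - 6 \cdot 48 \cdot 1 \cdot \frac{1}{53} \left(-4\right) 9 = \left(-6\right) \left(- \frac{192}{53}\right) 9 = \frac{1152}{53} \cdot 9 = \frac{10368}{53}$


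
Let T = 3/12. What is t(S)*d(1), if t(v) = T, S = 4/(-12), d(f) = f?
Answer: ¼ ≈ 0.25000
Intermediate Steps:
T = ¼ (T = 3*(1/12) = ¼ ≈ 0.25000)
S = -⅓ (S = 4*(-1/12) = -⅓ ≈ -0.33333)
t(v) = ¼
t(S)*d(1) = (¼)*1 = ¼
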